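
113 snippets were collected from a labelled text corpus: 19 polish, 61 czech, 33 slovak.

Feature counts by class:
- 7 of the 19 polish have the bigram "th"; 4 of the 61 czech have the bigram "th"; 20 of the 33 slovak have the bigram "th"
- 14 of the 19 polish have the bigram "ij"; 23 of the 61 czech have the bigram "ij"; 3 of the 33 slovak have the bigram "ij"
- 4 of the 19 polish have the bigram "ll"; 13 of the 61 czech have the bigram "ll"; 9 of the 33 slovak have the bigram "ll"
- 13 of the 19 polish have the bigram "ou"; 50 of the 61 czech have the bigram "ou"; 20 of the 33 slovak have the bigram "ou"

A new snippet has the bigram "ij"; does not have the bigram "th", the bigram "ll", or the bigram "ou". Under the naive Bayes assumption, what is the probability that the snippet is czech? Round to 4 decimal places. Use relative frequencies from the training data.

0.5453

polish: (19/113) × (12/19) × (14/19) × (15/19) × (6/19) ≈ 0.019508
czech: (61/113) × (57/61) × (23/61) × (48/61) × (11/61) ≈ 0.0269879
slovak: (33/113) × (13/33) × (3/33) × (24/33) × (13/33) ≈ 0.00299639
P(czech | x) = 0.0269879 / 0.04949229 ≈ 0.5453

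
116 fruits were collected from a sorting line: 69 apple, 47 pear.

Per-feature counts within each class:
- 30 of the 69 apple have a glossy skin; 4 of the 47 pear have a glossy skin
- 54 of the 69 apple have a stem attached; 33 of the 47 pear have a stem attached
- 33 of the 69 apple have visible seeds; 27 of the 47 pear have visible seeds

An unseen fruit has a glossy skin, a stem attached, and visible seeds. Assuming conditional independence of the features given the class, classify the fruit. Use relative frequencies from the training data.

apple

apple: (69/116) × (30/69) × (54/69) × (33/69) ≈ 0.0967994
pear: (47/116) × (4/47) × (33/47) × (27/47) ≈ 0.0139086
Highest score → apple.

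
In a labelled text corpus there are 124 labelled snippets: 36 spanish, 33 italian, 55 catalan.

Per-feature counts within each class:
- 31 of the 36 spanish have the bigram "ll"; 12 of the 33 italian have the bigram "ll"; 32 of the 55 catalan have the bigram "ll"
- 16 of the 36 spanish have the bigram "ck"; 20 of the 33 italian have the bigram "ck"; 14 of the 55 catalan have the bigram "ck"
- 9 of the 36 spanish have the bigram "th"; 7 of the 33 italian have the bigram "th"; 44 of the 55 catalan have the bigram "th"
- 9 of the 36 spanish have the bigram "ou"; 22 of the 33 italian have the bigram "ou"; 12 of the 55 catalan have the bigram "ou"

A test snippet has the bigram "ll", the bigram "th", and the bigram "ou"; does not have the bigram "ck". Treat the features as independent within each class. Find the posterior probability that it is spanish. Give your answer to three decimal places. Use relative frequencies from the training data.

spanish: (36/124) × (31/36) × (20/36) × (9/36) × (9/36) ≈ 0.00868056
italian: (33/124) × (12/33) × (13/33) × (7/33) × (22/33) ≈ 0.00539115
catalan: (55/124) × (32/55) × (41/55) × (44/55) × (12/55) ≈ 0.0335782
P(spanish | x) = 0.00868056 / 0.04764991 ≈ 0.182

0.182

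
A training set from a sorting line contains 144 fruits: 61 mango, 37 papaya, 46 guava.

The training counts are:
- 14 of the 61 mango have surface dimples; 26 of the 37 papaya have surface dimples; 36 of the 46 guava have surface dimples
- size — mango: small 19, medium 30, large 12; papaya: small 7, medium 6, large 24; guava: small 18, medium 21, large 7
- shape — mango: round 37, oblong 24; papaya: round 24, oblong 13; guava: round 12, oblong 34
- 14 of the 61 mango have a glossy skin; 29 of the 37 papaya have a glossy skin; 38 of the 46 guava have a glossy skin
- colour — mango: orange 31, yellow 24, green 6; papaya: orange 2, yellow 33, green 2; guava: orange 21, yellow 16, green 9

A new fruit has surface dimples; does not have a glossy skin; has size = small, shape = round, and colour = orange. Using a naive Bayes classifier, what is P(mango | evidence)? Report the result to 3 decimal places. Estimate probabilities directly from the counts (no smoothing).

mango: (61/144) × (14/61) × (19/61) × (37/61) × (47/61) × (31/61) ≈ 0.00719219
papaya: (37/144) × (26/37) × (7/37) × (24/37) × (8/37) × (2/37) ≈ 0.00025896
guava: (46/144) × (36/46) × (18/46) × (12/46) × (8/46) × (21/46) ≈ 0.00202615
P(mango | x) = 0.00719219 / 0.0094773 ≈ 0.759

0.759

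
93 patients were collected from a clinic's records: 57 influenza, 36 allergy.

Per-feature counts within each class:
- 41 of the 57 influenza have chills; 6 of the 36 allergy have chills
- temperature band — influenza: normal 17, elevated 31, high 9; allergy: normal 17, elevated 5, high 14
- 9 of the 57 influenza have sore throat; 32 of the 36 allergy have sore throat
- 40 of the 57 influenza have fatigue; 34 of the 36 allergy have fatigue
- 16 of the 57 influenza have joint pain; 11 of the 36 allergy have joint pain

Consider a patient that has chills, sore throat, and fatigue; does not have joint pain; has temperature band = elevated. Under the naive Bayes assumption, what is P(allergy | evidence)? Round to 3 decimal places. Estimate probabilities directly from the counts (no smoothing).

influenza: (57/93) × (41/57) × (31/57) × (9/57) × (40/57) × (41/57) ≈ 0.0191095
allergy: (36/93) × (6/36) × (5/36) × (32/36) × (34/36) × (25/36) ≈ 0.00522393
P(allergy | x) = 0.00522393 / 0.02433343 ≈ 0.215

0.215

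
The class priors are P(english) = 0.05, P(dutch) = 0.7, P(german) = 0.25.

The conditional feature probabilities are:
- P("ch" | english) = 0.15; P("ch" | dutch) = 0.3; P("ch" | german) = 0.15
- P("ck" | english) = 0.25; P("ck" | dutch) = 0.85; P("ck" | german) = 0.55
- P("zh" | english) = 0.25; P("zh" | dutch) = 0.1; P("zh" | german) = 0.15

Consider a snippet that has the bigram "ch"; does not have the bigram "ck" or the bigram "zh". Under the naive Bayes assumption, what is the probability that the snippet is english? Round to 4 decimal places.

english: 0.05 × 0.15 × (1−0.25) × (1−0.25) = 0.00421875
dutch: 0.7 × 0.3 × (1−0.85) × (1−0.1) = 0.02835
german: 0.25 × 0.15 × (1−0.55) × (1−0.15) = 0.01434375
P(english | x) = 0.00421875 / 0.0469125 ≈ 0.0899

0.0899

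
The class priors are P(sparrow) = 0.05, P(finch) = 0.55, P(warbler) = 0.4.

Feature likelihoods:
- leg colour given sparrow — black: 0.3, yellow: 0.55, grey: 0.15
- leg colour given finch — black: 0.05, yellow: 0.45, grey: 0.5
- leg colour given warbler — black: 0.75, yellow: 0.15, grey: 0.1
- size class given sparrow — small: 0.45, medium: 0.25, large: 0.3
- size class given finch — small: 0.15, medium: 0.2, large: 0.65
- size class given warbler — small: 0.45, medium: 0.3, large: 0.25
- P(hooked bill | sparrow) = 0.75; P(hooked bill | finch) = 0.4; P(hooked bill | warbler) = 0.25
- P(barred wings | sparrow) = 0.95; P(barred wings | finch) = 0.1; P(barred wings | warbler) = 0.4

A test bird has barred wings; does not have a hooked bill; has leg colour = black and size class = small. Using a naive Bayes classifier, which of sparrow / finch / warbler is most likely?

warbler

sparrow: 0.05 × 0.3 × 0.45 × (1−0.75) × 0.95 = 0.001603125
finch: 0.55 × 0.05 × 0.15 × (1−0.4) × 0.1 = 0.0002475
warbler: 0.4 × 0.75 × 0.45 × (1−0.25) × 0.4 = 0.0405
Highest score → warbler.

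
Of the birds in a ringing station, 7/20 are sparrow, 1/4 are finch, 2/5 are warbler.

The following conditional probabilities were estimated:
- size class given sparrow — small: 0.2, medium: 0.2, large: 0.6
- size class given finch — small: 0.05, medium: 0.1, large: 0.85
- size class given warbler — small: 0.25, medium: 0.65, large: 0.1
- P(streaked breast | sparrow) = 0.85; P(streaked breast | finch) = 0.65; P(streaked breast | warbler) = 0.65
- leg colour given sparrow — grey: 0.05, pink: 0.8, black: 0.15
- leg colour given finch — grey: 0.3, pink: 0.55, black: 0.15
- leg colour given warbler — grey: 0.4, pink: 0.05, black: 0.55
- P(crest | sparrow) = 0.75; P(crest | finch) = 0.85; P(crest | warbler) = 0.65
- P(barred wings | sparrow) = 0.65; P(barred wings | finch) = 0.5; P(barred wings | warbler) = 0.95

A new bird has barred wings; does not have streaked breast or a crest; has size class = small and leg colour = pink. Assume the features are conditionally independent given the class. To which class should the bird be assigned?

sparrow: 0.35 × 0.2 × (1−0.85) × 0.8 × (1−0.75) × 0.65 = 0.001365
finch: 0.25 × 0.05 × (1−0.65) × 0.55 × (1−0.85) × 0.5 = 0.00018046875
warbler: 0.4 × 0.25 × (1−0.65) × 0.05 × (1−0.65) × 0.95 = 0.000581875
Highest score → sparrow.

sparrow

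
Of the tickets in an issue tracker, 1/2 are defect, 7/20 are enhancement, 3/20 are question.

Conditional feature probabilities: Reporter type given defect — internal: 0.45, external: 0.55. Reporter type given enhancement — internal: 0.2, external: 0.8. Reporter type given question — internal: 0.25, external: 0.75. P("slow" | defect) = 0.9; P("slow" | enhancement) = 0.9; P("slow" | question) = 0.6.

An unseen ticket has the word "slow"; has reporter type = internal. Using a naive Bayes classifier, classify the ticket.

defect: 0.5 × 0.45 × 0.9 = 0.2025
enhancement: 0.35 × 0.2 × 0.9 = 0.063
question: 0.15 × 0.25 × 0.6 = 0.0225
Highest score → defect.

defect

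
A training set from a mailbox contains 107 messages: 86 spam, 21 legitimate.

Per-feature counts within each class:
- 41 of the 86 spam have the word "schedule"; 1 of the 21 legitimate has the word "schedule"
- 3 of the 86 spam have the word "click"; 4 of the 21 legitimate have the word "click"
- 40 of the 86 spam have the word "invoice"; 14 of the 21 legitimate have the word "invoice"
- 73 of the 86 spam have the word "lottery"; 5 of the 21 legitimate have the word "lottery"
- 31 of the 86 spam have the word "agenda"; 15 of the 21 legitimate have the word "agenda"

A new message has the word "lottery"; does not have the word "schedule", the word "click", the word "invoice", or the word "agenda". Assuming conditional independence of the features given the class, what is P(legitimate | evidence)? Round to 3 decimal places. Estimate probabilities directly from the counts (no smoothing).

spam: (86/107) × (45/86) × (83/86) × (46/86) × (73/86) × (55/86) ≈ 0.117857
legitimate: (21/107) × (20/21) × (17/21) × (7/21) × (5/21) × (6/21) ≈ 0.00343113
P(legitimate | x) = 0.00343113 / 0.12128813 ≈ 0.028

0.028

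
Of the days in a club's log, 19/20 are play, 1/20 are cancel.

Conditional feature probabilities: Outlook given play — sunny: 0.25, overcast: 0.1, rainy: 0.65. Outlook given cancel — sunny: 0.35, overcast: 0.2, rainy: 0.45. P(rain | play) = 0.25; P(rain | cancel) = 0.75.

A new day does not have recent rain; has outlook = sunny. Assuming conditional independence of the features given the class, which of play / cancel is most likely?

play: 0.95 × 0.25 × (1−0.25) = 0.178125
cancel: 0.05 × 0.35 × (1−0.75) = 0.004375
Highest score → play.

play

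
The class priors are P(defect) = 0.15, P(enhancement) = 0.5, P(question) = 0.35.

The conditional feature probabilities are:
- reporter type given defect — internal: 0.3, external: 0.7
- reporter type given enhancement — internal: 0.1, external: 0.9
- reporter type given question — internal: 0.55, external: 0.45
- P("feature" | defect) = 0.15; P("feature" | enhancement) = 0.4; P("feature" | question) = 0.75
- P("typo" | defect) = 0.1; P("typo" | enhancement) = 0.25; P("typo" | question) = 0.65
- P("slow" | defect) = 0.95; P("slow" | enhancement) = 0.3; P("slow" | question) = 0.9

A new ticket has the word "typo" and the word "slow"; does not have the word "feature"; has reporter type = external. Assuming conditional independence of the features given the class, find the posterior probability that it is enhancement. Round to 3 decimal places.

0.391

defect: 0.15 × 0.7 × (1−0.15) × 0.1 × 0.95 = 0.00847875
enhancement: 0.5 × 0.9 × (1−0.4) × 0.25 × 0.3 = 0.02025
question: 0.35 × 0.45 × (1−0.75) × 0.65 × 0.9 = 0.023034375
P(enhancement | x) = 0.02025 / 0.051763125 ≈ 0.391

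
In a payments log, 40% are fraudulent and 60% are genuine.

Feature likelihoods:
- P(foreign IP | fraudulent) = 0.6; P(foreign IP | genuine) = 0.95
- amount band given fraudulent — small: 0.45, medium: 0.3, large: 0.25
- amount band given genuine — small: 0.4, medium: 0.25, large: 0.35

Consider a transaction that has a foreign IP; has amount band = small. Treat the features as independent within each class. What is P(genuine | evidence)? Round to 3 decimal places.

fraudulent: 0.4 × 0.6 × 0.45 = 0.108
genuine: 0.6 × 0.95 × 0.4 = 0.228
P(genuine | x) = 0.228 / 0.336 ≈ 0.679

0.679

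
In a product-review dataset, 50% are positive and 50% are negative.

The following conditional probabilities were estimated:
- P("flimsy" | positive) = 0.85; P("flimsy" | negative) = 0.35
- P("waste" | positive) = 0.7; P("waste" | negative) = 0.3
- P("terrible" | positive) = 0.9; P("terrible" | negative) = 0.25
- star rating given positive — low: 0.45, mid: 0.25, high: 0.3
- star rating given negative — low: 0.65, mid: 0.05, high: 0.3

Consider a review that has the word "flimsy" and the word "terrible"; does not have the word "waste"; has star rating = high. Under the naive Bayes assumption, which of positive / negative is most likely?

positive: 0.5 × 0.85 × (1−0.7) × 0.9 × 0.3 = 0.034425
negative: 0.5 × 0.35 × (1−0.3) × 0.25 × 0.3 = 0.0091875
Highest score → positive.

positive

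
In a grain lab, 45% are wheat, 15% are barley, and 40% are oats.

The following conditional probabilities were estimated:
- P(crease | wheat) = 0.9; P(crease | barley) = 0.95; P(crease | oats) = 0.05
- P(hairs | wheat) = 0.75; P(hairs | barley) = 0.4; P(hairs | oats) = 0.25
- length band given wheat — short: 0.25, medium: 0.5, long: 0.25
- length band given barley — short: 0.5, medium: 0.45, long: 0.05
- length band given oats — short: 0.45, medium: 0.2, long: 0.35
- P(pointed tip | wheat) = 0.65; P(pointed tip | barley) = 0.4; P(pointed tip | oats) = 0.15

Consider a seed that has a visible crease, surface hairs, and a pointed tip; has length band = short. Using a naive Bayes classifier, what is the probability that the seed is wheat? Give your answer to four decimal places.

0.8079

wheat: 0.45 × 0.9 × 0.75 × 0.25 × 0.65 = 0.049359375
barley: 0.15 × 0.95 × 0.4 × 0.5 × 0.4 = 0.0114
oats: 0.4 × 0.05 × 0.25 × 0.45 × 0.15 = 0.0003375
P(wheat | x) = 0.049359375 / 0.061096875 ≈ 0.8079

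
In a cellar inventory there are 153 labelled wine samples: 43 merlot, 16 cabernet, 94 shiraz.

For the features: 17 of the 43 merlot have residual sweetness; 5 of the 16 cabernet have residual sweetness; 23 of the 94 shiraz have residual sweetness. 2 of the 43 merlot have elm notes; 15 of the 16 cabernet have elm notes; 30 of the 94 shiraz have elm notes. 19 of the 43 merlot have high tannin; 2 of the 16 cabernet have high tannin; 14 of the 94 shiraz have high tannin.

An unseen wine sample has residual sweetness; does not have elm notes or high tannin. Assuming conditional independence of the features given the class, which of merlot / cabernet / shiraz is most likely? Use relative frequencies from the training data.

merlot: (43/153) × (17/43) × (41/43) × (24/43) ≈ 0.0591311
cabernet: (16/153) × (5/16) × (1/16) × (14/16) ≈ 0.00178717
shiraz: (94/153) × (23/94) × (64/94) × (80/94) ≈ 0.0871065
Highest score → shiraz.

shiraz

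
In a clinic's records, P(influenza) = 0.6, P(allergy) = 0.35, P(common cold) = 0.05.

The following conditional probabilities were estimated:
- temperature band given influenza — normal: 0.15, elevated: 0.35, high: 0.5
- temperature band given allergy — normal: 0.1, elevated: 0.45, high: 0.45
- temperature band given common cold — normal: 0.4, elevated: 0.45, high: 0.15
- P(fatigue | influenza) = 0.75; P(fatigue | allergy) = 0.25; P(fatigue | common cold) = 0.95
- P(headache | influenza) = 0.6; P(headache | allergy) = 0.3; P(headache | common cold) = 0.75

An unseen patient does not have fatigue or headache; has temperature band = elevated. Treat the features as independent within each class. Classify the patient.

allergy

influenza: 0.6 × 0.35 × (1−0.75) × (1−0.6) = 0.021
allergy: 0.35 × 0.45 × (1−0.25) × (1−0.3) = 0.0826875
common cold: 0.05 × 0.45 × (1−0.95) × (1−0.75) = 0.00028125
Highest score → allergy.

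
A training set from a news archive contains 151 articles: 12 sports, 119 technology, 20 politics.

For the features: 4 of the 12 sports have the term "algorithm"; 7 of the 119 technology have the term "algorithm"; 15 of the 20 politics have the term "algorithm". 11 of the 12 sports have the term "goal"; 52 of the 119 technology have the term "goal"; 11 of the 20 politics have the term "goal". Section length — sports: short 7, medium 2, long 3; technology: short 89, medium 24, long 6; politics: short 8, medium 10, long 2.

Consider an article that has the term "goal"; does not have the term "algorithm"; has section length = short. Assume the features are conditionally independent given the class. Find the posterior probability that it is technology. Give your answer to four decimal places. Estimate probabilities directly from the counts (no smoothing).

sports: (12/151) × (8/12) × (11/12) × (7/12) ≈ 0.0283297
technology: (119/151) × (112/119) × (52/119) × (89/119) ≈ 0.242404
politics: (20/151) × (5/20) × (11/20) × (8/20) ≈ 0.00728477
P(technology | x) = 0.242404 / 0.27801847 ≈ 0.8719

0.8719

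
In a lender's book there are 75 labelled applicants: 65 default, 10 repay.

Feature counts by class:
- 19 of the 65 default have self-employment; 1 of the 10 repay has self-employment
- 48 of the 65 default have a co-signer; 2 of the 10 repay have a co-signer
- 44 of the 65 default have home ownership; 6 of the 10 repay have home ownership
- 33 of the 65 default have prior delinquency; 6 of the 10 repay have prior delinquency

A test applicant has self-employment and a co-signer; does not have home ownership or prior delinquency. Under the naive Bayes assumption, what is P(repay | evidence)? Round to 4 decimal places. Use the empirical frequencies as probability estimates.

default: (65/75) × (19/65) × (48/65) × (21/65) × (32/65) ≈ 0.0297552
repay: (10/75) × (1/10) × (2/10) × (4/10) × (4/10) ≈ 0.000426667
P(repay | x) = 0.000426667 / 0.030181867 ≈ 0.0141

0.0141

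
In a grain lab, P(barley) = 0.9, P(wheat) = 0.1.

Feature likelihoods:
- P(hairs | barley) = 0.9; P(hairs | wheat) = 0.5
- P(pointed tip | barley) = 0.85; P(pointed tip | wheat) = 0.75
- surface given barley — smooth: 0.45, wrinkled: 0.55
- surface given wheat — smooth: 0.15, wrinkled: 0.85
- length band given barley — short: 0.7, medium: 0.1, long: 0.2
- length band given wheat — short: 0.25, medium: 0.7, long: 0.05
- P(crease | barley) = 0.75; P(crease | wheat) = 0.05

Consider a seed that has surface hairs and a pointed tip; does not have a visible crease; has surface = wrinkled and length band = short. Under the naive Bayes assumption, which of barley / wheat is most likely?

barley

barley: 0.9 × 0.9 × 0.85 × 0.55 × 0.7 × (1−0.75) = 0.066268125
wheat: 0.1 × 0.5 × 0.75 × 0.85 × 0.25 × (1−0.05) = 0.0075703125
Highest score → barley.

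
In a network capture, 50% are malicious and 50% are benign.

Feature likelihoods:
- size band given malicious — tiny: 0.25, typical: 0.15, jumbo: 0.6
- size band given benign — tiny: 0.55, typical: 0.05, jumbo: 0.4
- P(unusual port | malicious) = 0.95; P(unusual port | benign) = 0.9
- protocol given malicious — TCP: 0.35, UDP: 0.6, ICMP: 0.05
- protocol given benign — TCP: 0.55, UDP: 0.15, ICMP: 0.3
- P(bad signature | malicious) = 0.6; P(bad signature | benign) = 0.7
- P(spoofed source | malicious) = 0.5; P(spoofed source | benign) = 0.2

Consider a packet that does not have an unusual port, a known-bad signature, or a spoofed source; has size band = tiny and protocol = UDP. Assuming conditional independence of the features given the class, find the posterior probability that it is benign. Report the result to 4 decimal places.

malicious: 0.5 × 0.25 × (1−0.95) × 0.6 × (1−0.6) × (1−0.5) = 0.00075
benign: 0.5 × 0.55 × (1−0.9) × 0.15 × (1−0.7) × (1−0.2) = 0.00099
P(benign | x) = 0.00099 / 0.00174 ≈ 0.5690

0.5690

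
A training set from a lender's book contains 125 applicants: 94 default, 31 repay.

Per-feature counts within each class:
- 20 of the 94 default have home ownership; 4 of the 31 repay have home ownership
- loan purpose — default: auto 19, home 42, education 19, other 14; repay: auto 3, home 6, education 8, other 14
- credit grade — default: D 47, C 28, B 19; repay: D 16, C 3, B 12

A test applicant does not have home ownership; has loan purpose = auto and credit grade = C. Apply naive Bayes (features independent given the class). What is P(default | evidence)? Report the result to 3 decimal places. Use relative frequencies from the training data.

default: (94/125) × (74/94) × (19/94) × (28/94) ≈ 0.0356433
repay: (31/125) × (27/31) × (3/31) × (3/31) ≈ 0.00202289
P(default | x) = 0.0356433 / 0.03766619 ≈ 0.946

0.946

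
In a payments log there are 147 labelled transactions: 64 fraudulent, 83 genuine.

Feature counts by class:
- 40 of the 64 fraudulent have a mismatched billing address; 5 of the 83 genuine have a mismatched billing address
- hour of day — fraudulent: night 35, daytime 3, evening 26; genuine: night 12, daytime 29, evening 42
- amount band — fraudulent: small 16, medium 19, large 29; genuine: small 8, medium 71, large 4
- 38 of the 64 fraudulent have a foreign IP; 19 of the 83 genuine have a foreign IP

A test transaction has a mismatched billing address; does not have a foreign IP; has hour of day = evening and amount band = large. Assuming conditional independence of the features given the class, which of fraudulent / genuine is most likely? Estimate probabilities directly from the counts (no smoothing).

fraudulent: (64/147) × (40/64) × (26/64) × (29/64) × (26/64) ≈ 0.0203492
genuine: (83/147) × (5/83) × (42/83) × (4/83) × (64/83) ≈ 0.000639599
Highest score → fraudulent.

fraudulent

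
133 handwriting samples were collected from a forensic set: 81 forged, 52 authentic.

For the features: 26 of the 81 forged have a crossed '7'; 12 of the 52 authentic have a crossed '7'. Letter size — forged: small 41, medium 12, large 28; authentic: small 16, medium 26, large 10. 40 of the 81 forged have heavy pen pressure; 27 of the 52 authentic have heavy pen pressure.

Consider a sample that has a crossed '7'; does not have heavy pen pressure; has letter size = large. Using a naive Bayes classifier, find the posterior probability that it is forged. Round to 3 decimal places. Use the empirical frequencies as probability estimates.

forged: (81/133) × (26/81) × (28/81) × (41/81) ≈ 0.0342053
authentic: (52/133) × (12/52) × (10/52) × (25/52) ≈ 0.00834186
P(forged | x) = 0.0342053 / 0.04254716 ≈ 0.804

0.804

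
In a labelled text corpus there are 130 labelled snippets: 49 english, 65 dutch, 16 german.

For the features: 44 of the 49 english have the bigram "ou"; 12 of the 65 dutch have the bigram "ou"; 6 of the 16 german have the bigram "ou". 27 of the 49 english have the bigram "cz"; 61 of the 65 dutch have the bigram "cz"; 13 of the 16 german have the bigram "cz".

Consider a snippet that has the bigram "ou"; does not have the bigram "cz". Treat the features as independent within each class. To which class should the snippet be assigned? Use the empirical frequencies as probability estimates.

english: (49/130) × (44/49) × (22/49) ≈ 0.151962
dutch: (65/130) × (12/65) × (4/65) ≈ 0.00568047
german: (16/130) × (6/16) × (3/16) ≈ 0.00865385
Highest score → english.

english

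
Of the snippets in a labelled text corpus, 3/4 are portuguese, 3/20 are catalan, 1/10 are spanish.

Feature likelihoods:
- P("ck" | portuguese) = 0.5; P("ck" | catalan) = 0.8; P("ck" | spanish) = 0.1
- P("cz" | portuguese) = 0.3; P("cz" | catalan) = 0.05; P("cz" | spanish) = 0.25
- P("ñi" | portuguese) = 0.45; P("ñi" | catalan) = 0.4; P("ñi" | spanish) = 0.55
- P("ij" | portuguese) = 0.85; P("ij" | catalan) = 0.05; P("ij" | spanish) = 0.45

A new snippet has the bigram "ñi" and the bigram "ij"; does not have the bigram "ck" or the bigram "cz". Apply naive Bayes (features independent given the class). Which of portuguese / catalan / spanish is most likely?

portuguese

portuguese: 0.75 × (1−0.5) × (1−0.3) × 0.45 × 0.85 = 0.10040625
catalan: 0.15 × (1−0.8) × (1−0.05) × 0.4 × 0.05 = 0.00057
spanish: 0.1 × (1−0.1) × (1−0.25) × 0.55 × 0.45 = 0.01670625
Highest score → portuguese.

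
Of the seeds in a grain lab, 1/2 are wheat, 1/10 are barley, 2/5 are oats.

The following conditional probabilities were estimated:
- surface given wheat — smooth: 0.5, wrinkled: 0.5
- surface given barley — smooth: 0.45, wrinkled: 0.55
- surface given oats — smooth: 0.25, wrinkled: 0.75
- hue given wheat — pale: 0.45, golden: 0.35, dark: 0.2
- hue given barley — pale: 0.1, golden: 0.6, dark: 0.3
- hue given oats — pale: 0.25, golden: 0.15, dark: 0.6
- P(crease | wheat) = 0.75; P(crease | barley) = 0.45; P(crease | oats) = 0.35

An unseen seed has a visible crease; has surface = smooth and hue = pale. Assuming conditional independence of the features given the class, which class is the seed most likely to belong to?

wheat

wheat: 0.5 × 0.5 × 0.45 × 0.75 = 0.084375
barley: 0.1 × 0.45 × 0.1 × 0.45 = 0.002025
oats: 0.4 × 0.25 × 0.25 × 0.35 = 0.00875
Highest score → wheat.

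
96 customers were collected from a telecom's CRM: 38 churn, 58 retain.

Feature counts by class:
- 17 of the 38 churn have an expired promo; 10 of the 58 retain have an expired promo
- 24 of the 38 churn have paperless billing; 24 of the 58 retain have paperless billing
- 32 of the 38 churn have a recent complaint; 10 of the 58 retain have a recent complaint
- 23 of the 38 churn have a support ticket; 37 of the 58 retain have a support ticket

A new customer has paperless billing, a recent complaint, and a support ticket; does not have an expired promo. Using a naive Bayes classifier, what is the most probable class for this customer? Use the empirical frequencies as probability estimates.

churn: (38/96) × (21/38) × (24/38) × (32/38) × (23/38) ≈ 0.0704184
retain: (58/96) × (48/58) × (24/58) × (10/58) × (37/58) ≈ 0.0227562
Highest score → churn.

churn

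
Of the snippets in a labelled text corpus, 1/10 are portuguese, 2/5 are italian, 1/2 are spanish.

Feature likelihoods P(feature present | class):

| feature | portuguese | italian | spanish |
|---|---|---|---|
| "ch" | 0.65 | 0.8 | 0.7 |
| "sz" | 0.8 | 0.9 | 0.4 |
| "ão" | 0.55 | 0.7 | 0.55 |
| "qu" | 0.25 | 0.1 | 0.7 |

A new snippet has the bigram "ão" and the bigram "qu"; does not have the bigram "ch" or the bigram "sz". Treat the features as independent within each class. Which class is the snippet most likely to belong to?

portuguese: 0.1 × (1−0.65) × (1−0.8) × 0.55 × 0.25 = 0.0009625
italian: 0.4 × (1−0.8) × (1−0.9) × 0.7 × 0.1 = 0.00056
spanish: 0.5 × (1−0.7) × (1−0.4) × 0.55 × 0.7 = 0.03465
Highest score → spanish.

spanish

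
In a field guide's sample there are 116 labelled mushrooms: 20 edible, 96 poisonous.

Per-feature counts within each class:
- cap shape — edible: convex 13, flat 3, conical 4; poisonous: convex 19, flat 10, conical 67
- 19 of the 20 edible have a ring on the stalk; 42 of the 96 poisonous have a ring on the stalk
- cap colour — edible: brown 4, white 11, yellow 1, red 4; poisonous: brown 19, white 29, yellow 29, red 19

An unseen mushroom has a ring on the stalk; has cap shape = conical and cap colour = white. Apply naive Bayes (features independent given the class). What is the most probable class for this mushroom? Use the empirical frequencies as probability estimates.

poisonous

edible: (20/116) × (4/20) × (19/20) × (11/20) ≈ 0.0180172
poisonous: (96/116) × (67/96) × (42/96) × (29/96) ≈ 0.0763346
Highest score → poisonous.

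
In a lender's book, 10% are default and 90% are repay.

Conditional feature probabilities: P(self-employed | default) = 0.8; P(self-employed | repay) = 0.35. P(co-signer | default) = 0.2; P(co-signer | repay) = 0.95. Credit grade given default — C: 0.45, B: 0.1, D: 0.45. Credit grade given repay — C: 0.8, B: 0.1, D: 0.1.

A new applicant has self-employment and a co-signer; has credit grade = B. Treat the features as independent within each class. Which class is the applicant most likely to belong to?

repay

default: 0.1 × 0.8 × 0.2 × 0.1 = 0.0016
repay: 0.9 × 0.35 × 0.95 × 0.1 = 0.029925
Highest score → repay.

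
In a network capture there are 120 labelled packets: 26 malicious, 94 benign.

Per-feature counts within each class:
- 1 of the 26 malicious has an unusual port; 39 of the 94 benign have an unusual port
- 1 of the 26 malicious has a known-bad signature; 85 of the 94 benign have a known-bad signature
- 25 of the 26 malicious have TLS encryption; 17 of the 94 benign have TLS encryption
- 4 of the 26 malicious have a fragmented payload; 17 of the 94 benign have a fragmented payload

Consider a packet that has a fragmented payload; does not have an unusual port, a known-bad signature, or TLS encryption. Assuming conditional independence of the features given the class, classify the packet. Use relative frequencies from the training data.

malicious: (26/120) × (25/26) × (25/26) × (1/26) × (4/26) ≈ 0.00118533
benign: (94/120) × (55/94) × (9/94) × (77/94) × (17/94) ≈ 0.006501
Highest score → benign.

benign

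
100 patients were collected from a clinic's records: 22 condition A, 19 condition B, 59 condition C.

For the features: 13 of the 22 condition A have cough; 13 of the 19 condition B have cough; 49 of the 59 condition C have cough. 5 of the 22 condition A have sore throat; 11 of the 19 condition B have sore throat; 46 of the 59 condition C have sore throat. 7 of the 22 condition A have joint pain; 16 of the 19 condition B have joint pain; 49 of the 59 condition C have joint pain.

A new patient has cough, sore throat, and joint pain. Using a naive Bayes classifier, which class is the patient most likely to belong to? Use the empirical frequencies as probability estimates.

condition A: (22/100) × (13/22) × (5/22) × (7/22) ≈ 0.00940083
condition B: (19/100) × (13/19) × (11/19) × (16/19) ≈ 0.0633795
condition C: (59/100) × (49/59) × (46/59) × (49/59) ≈ 0.317282
Highest score → condition C.

condition C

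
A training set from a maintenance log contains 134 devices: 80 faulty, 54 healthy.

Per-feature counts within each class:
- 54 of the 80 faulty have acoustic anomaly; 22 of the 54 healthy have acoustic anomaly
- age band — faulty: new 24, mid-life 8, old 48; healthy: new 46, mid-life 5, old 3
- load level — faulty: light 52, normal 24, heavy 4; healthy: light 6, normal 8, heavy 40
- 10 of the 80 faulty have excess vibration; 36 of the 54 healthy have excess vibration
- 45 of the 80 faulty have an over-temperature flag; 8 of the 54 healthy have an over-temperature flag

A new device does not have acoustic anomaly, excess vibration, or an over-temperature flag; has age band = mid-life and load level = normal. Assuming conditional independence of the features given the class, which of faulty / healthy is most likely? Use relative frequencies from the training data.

faulty

faulty: (80/134) × (26/80) × (8/80) × (24/80) × (70/80) × (35/80) ≈ 0.00222831
healthy: (54/134) × (32/54) × (5/54) × (8/54) × (18/54) × (46/54) ≈ 0.000930166
Highest score → faulty.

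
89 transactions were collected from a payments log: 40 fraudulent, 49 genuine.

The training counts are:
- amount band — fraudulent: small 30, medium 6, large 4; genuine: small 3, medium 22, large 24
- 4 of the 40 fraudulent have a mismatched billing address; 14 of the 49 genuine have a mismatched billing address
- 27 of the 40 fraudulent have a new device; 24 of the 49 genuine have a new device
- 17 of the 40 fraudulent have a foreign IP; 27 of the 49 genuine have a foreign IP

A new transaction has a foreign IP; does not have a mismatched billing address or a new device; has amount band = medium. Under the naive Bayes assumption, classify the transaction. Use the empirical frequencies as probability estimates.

fraudulent: (40/89) × (6/40) × (36/40) × (13/40) × (17/40) ≈ 0.00838062
genuine: (49/89) × (22/49) × (35/49) × (25/49) × (27/49) ≈ 0.0496382
Highest score → genuine.

genuine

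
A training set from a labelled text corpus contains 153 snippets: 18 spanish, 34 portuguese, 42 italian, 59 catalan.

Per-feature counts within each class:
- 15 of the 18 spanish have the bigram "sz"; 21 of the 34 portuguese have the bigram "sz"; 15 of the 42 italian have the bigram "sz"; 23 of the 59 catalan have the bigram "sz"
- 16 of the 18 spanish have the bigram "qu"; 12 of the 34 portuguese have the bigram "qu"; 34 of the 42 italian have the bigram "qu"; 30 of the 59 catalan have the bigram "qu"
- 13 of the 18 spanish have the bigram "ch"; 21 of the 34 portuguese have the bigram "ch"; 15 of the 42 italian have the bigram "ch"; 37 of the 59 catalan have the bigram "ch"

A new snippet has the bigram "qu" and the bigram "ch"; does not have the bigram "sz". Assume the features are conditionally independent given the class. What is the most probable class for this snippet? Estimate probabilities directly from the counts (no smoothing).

spanish: (18/153) × (3/18) × (16/18) × (13/18) ≈ 0.0125878
portuguese: (34/153) × (13/34) × (12/34) × (21/34) ≈ 0.0185223
italian: (42/153) × (27/42) × (34/42) × (15/42) ≈ 0.0510204
catalan: (59/153) × (36/59) × (30/59) × (37/59) ≈ 0.0750291
Highest score → catalan.

catalan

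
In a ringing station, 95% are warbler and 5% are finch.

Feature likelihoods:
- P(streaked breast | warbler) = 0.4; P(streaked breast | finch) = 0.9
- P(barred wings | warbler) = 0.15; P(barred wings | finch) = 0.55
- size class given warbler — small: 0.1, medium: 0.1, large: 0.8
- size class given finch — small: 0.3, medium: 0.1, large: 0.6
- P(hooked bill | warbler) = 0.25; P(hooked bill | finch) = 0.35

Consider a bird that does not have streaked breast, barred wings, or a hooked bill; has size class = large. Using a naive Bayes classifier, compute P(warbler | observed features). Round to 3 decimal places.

0.997

warbler: 0.95 × (1−0.4) × (1−0.15) × 0.8 × (1−0.25) = 0.2907
finch: 0.05 × (1−0.9) × (1−0.55) × 0.6 × (1−0.35) = 0.0008775
P(warbler | x) = 0.2907 / 0.2915775 ≈ 0.997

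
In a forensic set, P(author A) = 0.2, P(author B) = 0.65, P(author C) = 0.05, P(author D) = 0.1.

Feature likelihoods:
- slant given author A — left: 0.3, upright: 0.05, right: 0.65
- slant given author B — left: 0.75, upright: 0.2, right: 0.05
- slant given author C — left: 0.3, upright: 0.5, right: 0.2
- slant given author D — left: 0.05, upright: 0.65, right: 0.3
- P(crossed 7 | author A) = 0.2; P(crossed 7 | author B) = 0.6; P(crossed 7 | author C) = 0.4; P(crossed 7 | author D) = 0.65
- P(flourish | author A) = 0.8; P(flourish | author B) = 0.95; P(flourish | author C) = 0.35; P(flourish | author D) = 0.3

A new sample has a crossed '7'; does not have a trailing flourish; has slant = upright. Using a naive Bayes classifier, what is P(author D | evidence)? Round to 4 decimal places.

0.7325

author A: 0.2 × 0.05 × 0.2 × (1−0.8) = 0.0004
author B: 0.65 × 0.2 × 0.6 × (1−0.95) = 0.0039
author C: 0.05 × 0.5 × 0.4 × (1−0.35) = 0.0065
author D: 0.1 × 0.65 × 0.65 × (1−0.3) = 0.029575
P(author D | x) = 0.029575 / 0.040375 ≈ 0.7325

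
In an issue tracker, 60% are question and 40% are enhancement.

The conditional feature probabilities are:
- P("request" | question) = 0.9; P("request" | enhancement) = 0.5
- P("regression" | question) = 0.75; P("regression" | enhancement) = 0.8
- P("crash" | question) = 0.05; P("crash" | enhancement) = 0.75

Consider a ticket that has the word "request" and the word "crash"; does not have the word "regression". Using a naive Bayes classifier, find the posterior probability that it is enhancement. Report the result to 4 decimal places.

question: 0.6 × 0.9 × (1−0.75) × 0.05 = 0.00675
enhancement: 0.4 × 0.5 × (1−0.8) × 0.75 = 0.03
P(enhancement | x) = 0.03 / 0.03675 ≈ 0.8163

0.8163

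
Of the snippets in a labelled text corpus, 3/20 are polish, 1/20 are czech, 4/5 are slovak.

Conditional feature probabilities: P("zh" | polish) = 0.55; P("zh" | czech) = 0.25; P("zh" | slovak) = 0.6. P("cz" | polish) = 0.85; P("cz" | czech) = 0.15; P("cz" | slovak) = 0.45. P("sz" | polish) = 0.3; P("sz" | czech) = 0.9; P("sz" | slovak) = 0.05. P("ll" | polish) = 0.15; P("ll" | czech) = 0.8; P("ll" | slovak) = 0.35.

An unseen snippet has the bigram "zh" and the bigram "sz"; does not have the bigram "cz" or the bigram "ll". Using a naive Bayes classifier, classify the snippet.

slovak

polish: 0.15 × 0.55 × (1−0.85) × 0.3 × (1−0.15) = 0.003155625
czech: 0.05 × 0.25 × (1−0.15) × 0.9 × (1−0.8) = 0.0019125
slovak: 0.8 × 0.6 × (1−0.45) × 0.05 × (1−0.35) = 0.00858
Highest score → slovak.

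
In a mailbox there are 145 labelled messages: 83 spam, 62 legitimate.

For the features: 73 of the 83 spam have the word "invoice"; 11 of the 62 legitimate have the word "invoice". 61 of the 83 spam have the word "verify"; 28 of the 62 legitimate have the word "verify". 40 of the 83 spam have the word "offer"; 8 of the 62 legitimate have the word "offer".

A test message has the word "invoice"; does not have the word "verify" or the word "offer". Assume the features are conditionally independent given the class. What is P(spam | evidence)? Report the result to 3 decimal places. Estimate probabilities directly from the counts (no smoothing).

spam: (83/145) × (73/83) × (22/83) × (43/83) ≈ 0.0691337
legitimate: (62/145) × (11/62) × (34/62) × (54/62) ≈ 0.0362338
P(spam | x) = 0.0691337 / 0.1053675 ≈ 0.656

0.656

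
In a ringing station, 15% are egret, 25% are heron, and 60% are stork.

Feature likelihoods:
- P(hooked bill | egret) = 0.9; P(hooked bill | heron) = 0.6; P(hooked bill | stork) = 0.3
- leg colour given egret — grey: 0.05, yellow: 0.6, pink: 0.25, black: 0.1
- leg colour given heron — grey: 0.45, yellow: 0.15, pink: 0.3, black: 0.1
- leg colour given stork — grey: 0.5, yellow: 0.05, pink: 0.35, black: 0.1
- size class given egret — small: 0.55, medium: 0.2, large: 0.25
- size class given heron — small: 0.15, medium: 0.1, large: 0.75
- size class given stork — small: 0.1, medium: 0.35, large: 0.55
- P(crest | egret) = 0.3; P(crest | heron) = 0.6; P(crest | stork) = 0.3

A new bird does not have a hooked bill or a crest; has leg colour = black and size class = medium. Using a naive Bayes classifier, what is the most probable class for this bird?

egret: 0.15 × (1−0.9) × 0.1 × 0.2 × (1−0.3) = 0.00021
heron: 0.25 × (1−0.6) × 0.1 × 0.1 × (1−0.6) = 0.0004
stork: 0.6 × (1−0.3) × 0.1 × 0.35 × (1−0.3) = 0.01029
Highest score → stork.

stork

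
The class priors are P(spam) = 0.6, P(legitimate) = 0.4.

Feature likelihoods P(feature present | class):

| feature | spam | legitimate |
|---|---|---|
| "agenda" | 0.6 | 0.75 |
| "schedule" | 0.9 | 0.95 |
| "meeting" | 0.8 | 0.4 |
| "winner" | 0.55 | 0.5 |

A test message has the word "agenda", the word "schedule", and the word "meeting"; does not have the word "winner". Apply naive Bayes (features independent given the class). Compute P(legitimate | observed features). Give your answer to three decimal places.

spam: 0.6 × 0.6 × 0.9 × 0.8 × (1−0.55) = 0.11664
legitimate: 0.4 × 0.75 × 0.95 × 0.4 × (1−0.5) = 0.057
P(legitimate | x) = 0.057 / 0.17364 ≈ 0.328

0.328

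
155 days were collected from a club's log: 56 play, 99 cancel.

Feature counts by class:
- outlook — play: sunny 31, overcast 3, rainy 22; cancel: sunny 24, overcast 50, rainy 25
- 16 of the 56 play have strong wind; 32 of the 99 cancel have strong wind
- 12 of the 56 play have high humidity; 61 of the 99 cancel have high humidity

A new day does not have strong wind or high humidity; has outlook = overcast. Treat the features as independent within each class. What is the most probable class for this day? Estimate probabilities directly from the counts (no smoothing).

cancel

play: (56/155) × (3/56) × (40/56) × (44/56) ≈ 0.0108624
cancel: (99/155) × (50/99) × (67/99) × (38/99) ≈ 0.0837966
Highest score → cancel.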